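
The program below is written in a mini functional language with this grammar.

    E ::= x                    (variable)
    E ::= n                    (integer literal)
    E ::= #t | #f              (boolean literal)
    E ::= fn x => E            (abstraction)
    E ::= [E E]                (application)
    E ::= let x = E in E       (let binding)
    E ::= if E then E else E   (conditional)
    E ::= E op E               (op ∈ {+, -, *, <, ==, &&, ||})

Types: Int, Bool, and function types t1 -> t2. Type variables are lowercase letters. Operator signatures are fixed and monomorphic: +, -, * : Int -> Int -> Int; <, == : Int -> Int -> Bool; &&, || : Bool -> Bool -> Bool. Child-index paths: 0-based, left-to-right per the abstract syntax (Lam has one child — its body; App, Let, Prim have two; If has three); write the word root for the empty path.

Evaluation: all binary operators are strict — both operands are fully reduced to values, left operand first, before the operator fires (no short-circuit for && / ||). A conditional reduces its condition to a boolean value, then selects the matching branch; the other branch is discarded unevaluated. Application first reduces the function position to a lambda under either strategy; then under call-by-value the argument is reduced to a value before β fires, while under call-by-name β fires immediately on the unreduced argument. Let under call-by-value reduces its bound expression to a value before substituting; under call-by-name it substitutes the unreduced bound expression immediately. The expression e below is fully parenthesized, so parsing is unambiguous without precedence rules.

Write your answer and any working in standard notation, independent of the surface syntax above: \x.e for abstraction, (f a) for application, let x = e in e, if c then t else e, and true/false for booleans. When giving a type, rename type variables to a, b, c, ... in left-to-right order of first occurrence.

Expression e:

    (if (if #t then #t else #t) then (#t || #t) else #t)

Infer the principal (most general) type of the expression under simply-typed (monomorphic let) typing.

Derivation:
  unify Bool ~ Bool
  unify Bool ~ Bool
  unify Bool ~ Bool
  unify Bool ~ Bool
  unify Bool ~ Bool
  unify Bool ~ Bool

Answer: Bool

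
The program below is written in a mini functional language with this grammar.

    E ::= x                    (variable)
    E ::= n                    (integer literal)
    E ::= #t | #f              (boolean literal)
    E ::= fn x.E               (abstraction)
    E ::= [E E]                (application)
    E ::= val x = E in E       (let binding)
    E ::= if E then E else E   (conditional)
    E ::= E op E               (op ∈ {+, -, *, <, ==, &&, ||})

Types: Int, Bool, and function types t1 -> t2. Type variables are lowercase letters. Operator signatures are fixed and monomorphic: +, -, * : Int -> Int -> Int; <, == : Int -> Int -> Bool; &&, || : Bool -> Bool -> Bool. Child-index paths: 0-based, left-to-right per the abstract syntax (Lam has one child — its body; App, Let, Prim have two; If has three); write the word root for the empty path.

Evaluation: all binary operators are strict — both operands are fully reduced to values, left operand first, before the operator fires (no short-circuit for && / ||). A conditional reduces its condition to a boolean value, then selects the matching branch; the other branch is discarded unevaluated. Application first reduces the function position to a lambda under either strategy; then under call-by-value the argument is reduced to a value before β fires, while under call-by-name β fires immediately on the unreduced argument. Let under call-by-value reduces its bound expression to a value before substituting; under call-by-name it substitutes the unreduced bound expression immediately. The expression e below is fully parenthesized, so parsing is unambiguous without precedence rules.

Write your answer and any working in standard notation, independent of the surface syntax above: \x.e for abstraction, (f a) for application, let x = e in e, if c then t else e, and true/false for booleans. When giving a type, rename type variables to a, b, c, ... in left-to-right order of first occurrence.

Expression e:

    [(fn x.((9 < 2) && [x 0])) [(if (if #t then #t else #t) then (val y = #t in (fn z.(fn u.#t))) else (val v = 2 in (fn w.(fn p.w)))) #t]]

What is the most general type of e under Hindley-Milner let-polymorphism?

Derivation:
  unify Int ~ Int
  unify Int ~ Int
  unify Bool ~ Bool
x : a
  unify a ~ Int -> b
_ _ : b
  unify b ~ Bool
\x._ : (Int -> Bool) -> Bool
  unify Bool ~ Bool
  unify Bool ~ Bool
  unify Bool ~ Bool
let y : Bool
\u._ : d -> Bool
\z._ : c -> d -> Bool
let v : Int
w : e
\p._ : f -> e
\w._ : e -> f -> e
  unify c -> d -> Bool ~ e -> f -> e
  unify c ~ e
  unify d -> Bool ~ f -> e
  unify d ~ f
  unify Bool ~ e
  unify Bool -> f -> Bool ~ Bool -> g
  unify Bool ~ Bool
  unify f -> Bool ~ g
_ _ : f -> Bool
  unify (Int -> Bool) -> Bool ~ (f -> Bool) -> h
  unify Int -> Bool ~ f -> Bool
  unify Int ~ f
  unify Bool ~ Bool
  unify Bool ~ h
_ _ : Bool

Answer: Bool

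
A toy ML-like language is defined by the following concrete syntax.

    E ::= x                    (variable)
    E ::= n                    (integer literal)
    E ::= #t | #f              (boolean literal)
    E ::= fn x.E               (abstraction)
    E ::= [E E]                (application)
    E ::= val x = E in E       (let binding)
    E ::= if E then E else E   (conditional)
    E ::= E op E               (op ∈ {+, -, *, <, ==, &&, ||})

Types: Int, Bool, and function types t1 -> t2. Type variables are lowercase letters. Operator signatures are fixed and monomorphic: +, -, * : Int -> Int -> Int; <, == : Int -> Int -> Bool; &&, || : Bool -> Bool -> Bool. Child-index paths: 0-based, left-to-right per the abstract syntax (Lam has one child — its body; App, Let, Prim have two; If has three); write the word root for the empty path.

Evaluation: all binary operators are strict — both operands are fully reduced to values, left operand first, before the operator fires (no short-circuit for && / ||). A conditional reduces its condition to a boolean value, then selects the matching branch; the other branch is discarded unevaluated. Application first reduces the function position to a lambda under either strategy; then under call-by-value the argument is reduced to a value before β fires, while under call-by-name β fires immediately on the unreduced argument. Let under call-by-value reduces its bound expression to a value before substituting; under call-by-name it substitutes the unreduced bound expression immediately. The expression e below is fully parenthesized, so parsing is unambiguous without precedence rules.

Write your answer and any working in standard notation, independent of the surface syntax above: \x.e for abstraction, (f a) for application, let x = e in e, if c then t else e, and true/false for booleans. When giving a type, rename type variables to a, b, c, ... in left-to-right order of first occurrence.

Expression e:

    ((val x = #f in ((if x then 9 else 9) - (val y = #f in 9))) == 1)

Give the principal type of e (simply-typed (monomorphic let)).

Answer: Bool

Working:
let x : Bool
x : Bool
  unify Bool ~ Bool
  unify Int ~ Int
  unify Int ~ Int
let y : Bool
  unify Int ~ Int
  unify Int ~ Int
  unify Int ~ Int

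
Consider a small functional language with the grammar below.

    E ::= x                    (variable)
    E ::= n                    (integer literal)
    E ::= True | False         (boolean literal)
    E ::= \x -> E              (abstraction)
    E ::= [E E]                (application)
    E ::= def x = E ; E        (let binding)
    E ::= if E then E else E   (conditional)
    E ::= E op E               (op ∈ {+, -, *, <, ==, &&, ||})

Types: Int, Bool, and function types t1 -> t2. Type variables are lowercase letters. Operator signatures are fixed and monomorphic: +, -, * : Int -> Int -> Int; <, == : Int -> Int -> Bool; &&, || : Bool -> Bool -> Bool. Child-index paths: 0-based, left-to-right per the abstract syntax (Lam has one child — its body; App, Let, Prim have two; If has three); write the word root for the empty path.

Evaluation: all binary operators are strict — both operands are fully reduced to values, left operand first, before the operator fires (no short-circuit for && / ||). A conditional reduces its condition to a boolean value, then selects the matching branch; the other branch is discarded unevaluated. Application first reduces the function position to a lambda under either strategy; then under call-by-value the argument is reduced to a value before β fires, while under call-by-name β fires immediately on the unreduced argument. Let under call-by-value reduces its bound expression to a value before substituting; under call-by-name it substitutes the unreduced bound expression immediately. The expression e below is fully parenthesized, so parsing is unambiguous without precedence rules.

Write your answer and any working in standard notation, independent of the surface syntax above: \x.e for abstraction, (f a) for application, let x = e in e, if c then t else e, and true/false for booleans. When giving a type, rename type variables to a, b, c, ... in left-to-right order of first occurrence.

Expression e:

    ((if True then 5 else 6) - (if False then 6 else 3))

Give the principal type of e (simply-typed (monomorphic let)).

Working:
  unify Bool ~ Bool
  unify Int ~ Int
  unify Int ~ Int
  unify Bool ~ Bool
  unify Int ~ Int
  unify Int ~ Int

Answer: Int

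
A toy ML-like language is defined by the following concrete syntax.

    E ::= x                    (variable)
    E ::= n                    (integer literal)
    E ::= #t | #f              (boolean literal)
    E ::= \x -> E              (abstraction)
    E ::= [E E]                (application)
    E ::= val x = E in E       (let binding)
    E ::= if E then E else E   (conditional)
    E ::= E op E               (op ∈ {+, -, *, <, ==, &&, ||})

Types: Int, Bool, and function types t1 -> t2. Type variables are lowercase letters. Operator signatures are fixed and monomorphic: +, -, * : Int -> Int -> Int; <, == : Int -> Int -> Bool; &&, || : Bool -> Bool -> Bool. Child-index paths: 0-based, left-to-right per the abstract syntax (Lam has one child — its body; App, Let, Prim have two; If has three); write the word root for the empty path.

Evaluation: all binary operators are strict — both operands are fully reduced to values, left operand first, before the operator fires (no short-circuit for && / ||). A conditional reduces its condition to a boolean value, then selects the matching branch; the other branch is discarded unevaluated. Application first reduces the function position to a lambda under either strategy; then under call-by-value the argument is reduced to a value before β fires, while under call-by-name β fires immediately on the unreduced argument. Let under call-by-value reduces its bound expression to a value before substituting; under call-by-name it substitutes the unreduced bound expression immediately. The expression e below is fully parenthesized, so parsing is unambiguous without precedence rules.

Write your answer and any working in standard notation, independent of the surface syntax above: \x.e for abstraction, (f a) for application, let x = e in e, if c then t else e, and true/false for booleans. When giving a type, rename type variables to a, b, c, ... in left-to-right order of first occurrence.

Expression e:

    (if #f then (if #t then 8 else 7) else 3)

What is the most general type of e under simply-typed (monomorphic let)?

Derivation:
  unify Bool ~ Bool
  unify Bool ~ Bool
  unify Int ~ Int
  unify Int ~ Int

Answer: Int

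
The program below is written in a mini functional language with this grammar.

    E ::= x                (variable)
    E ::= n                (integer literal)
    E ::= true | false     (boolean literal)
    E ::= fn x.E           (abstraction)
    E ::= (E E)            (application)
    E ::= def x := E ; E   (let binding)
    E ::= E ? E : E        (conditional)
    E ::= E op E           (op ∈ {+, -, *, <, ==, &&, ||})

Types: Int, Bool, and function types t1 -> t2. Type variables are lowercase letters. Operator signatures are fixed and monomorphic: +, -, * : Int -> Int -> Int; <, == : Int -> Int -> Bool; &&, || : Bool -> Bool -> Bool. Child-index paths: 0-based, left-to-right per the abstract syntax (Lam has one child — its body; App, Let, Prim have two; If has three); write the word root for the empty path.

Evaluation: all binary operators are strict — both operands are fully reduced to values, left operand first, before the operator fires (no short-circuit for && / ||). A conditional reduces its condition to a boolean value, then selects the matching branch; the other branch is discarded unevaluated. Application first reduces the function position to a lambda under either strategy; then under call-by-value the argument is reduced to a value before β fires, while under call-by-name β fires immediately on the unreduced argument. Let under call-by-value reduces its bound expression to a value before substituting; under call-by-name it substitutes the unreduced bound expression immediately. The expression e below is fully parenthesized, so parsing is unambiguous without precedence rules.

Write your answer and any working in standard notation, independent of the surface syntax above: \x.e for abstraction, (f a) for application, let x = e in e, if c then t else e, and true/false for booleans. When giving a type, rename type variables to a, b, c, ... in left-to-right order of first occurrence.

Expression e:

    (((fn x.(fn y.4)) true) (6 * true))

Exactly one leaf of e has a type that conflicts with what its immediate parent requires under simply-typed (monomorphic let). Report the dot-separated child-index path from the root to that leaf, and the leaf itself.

Derivation:
\y._ : b -> Int
\x._ : a -> b -> Int
  unify a -> b -> Int ~ Bool -> c
  unify a ~ Bool
  unify b -> Int ~ c
_ _ : b -> Int
  unify Int ~ Int
  unify Bool ~ Int
  FAIL: mismatch Bool ~ Int

Answer: 1.1 : true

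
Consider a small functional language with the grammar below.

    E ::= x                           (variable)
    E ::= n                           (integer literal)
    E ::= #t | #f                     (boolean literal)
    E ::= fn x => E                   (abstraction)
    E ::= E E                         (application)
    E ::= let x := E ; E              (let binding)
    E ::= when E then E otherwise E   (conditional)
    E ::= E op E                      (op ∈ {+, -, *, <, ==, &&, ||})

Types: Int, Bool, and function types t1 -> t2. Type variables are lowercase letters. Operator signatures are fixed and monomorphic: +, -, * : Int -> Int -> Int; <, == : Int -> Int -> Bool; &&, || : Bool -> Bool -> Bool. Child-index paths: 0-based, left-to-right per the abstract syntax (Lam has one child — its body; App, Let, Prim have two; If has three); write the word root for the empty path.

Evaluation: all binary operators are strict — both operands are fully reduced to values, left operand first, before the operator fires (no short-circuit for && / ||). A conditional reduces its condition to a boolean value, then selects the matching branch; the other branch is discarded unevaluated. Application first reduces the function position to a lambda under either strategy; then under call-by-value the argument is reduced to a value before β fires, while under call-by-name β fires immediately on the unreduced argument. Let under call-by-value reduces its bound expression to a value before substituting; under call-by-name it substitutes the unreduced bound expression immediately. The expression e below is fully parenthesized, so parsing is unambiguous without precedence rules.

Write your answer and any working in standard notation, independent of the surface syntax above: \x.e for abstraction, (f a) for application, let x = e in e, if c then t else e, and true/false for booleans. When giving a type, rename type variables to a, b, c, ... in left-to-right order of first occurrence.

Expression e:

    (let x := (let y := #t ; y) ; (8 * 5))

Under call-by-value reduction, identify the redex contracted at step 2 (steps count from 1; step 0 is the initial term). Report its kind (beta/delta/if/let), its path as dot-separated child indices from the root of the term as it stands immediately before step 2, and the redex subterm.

Trace:
step 0: (let x = (let y = true in y) in (8 * 5))
step 1: [let@0] (let x = true in (8 * 5))
step 2: [let@root] (8 * 5)

Answer: let at root : (let x = true in (8 * 5))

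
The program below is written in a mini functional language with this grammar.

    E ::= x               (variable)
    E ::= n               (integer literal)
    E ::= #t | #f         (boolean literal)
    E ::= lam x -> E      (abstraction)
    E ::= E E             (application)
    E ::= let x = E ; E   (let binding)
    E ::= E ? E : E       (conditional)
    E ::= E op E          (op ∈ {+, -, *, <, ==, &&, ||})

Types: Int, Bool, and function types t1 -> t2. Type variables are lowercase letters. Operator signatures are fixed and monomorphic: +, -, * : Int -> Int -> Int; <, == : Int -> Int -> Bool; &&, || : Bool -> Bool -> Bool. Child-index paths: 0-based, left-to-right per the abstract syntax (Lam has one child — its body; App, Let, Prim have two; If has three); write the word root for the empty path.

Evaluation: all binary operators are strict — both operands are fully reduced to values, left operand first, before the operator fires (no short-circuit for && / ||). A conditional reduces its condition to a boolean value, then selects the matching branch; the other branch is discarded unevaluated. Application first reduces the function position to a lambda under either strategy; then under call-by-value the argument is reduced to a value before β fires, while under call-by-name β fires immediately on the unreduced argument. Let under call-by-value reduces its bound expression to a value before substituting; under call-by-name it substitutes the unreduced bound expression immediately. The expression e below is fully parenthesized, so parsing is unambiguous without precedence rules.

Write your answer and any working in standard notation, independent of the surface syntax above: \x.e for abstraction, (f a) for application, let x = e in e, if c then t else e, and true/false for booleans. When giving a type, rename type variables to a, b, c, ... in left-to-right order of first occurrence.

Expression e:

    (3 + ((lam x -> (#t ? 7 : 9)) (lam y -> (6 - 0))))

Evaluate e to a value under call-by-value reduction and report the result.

Answer: 10

Working:
step 0: (3 + ((\x.(if true then 7 else 9)) (\y.(6 - 0))))
step 1: [beta@1] (3 + (if true then 7 else 9))
step 2: [if@1] (3 + 7)
step 3: [delta@root] 10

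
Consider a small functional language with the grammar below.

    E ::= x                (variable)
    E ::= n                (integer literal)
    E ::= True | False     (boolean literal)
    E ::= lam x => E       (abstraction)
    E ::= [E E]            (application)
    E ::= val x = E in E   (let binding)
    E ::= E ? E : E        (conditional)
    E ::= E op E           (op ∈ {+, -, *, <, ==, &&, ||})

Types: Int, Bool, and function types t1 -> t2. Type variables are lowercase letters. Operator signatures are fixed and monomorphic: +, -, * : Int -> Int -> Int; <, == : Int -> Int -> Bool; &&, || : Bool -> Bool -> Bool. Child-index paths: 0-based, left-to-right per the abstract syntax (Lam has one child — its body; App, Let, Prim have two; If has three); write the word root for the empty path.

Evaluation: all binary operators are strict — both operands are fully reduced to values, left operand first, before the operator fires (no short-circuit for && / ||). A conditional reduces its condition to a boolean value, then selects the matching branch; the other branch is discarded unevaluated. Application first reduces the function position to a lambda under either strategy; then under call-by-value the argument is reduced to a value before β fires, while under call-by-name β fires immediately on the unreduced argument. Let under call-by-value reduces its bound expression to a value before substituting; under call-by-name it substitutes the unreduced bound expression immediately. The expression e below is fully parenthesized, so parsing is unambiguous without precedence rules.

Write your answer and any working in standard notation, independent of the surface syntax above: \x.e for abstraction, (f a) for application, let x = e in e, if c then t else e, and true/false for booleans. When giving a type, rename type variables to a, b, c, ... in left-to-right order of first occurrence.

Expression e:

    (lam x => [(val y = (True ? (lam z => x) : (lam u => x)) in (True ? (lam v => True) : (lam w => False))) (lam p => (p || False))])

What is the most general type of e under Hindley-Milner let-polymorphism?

Trace:
  unify Bool ~ Bool
x : a
\z._ : b -> a
x : a
\u._ : c -> a
  unify b -> a ~ c -> a
  unify b ~ c
  unify a ~ a
let y : forall. c -> a
  unify Bool ~ Bool
\v._ : d -> Bool
\w._ : e -> Bool
  unify d -> Bool ~ e -> Bool
  unify d ~ e
  unify Bool ~ Bool
p : f
  unify f ~ Bool
  unify Bool ~ Bool
\p._ : Bool -> Bool
  unify e -> Bool ~ (Bool -> Bool) -> g
  unify e ~ Bool -> Bool
  unify Bool ~ g
_ _ : Bool
\x._ : a -> Bool

Answer: a -> Bool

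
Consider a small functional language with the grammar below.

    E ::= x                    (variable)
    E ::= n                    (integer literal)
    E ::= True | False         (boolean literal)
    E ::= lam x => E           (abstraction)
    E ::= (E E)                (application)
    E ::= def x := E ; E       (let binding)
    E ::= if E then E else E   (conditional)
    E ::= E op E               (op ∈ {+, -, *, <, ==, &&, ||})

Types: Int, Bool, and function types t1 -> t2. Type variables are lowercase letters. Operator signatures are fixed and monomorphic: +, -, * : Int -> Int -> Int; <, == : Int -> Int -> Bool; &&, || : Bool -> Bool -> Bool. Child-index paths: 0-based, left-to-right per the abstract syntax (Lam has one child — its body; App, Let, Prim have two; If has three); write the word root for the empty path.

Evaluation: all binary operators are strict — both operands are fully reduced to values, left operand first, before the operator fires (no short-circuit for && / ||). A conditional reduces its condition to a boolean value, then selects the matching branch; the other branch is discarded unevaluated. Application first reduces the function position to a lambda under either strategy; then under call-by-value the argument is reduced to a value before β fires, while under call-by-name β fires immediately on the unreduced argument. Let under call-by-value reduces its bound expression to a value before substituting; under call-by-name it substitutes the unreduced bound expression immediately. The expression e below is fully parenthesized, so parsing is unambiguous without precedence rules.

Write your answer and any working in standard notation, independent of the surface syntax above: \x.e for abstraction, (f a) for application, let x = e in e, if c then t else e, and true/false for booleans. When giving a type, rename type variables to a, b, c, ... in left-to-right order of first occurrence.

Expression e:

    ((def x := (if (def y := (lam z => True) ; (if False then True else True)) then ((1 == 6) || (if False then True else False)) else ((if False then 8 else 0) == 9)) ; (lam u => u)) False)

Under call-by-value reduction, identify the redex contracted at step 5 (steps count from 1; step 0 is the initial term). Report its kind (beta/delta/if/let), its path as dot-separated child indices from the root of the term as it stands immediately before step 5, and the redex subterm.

Answer: if at 0.0.1 : (if false then true else false)

Trace:
step 0: ((let x = (if (let y = (\z.true) in (if false then true else true)) then ((1 == 6) || (if false then true else false)) else ((if false then 8 else 0) == 9)) in (\u.u)) false)
step 1: [let@0.0.0] ((let x = (if (if false then true else true) then ((1 == 6) || (if false then true else false)) else ((if false then 8 else 0) == 9)) in (\u.u)) false)
step 2: [if@0.0.0] ((let x = (if true then ((1 == 6) || (if false then true else false)) else ((if false then 8 else 0) == 9)) in (\u.u)) false)
step 3: [if@0.0] ((let x = ((1 == 6) || (if false then true else false)) in (\u.u)) false)
step 4: [delta@0.0.0] ((let x = (false || (if false then true else false)) in (\u.u)) false)
step 5: [if@0.0.1] ((let x = (false || false) in (\u.u)) false)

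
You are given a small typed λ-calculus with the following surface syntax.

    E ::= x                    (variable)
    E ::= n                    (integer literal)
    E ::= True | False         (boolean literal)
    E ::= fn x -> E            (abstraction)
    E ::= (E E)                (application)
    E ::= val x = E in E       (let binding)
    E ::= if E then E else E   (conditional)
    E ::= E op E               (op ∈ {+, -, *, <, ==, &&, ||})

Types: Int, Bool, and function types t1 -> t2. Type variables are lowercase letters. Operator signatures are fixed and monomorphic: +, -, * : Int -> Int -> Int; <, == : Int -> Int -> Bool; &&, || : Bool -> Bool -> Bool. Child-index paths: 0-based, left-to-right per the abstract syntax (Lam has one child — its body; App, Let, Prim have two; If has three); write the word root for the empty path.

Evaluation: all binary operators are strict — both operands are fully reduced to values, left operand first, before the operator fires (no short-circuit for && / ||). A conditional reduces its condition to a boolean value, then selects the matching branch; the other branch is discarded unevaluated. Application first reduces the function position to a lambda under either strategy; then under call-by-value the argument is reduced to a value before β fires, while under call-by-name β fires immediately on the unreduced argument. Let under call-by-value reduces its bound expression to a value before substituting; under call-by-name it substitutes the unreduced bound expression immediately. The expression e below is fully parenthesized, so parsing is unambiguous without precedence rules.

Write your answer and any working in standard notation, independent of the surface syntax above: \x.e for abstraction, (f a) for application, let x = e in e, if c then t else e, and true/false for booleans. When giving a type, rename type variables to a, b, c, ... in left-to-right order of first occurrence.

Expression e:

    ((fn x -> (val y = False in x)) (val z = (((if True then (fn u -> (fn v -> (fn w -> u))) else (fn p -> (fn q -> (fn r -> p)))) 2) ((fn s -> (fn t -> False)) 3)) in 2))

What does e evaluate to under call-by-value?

Answer: 2

Derivation:
step 0: ((\x.(let y = false in x)) (let z = (((if true then (\u.(\v.(\w.u))) else (\p.(\q.(\r.p)))) 2) ((\s.(\t.false)) 3)) in 2))
step 1: [if@1.0.0.0] ((\x.(let y = false in x)) (let z = (((\u.(\v.(\w.u))) 2) ((\s.(\t.false)) 3)) in 2))
step 2: [beta@1.0.0] ((\x.(let y = false in x)) (let z = ((\v.(\w.2)) ((\s.(\t.false)) 3)) in 2))
step 3: [beta@1.0.1] ((\x.(let y = false in x)) (let z = ((\v.(\w.2)) (\t.false)) in 2))
step 4: [beta@1.0] ((\x.(let y = false in x)) (let z = (\w.2) in 2))
step 5: [let@1] ((\x.(let y = false in x)) 2)
step 6: [beta@root] (let y = false in 2)
step 7: [let@root] 2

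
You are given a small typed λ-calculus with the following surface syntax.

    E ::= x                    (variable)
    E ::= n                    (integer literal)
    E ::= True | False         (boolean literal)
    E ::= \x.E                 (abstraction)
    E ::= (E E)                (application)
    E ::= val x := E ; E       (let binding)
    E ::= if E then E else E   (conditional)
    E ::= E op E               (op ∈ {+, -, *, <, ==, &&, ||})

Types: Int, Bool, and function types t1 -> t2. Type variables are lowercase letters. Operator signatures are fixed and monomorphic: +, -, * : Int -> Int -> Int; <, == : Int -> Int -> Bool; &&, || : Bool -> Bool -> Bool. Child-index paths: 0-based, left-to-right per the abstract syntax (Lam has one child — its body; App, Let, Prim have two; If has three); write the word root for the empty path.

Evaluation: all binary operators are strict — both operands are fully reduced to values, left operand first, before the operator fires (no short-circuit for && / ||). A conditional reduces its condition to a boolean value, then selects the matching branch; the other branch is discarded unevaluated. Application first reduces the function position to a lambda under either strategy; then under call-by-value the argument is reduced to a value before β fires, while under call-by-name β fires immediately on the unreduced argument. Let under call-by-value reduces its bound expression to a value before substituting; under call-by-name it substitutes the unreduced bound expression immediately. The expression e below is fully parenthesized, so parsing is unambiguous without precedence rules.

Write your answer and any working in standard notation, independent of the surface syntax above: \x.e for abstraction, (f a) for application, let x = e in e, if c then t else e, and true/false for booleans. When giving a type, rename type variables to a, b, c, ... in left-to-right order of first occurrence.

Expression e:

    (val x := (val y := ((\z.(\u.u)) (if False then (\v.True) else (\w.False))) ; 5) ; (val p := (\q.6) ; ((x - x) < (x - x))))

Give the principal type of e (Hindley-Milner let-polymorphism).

Derivation:
u : b
\u._ : b -> b
\z._ : a -> b -> b
  unify Bool ~ Bool
\v._ : c -> Bool
\w._ : d -> Bool
  unify c -> Bool ~ d -> Bool
  unify c ~ d
  unify Bool ~ Bool
  unify a -> b -> b ~ (d -> Bool) -> e
  unify a ~ d -> Bool
  unify b -> b ~ e
_ _ : b -> b
let y : forall. b -> b
let x : Int
\q._ : f -> Int
let p : forall. f -> Int
x : Int
  unify Int ~ Int
x : Int
  unify Int ~ Int
  unify Int ~ Int
x : Int
  unify Int ~ Int
x : Int
  unify Int ~ Int
  unify Int ~ Int

Answer: Bool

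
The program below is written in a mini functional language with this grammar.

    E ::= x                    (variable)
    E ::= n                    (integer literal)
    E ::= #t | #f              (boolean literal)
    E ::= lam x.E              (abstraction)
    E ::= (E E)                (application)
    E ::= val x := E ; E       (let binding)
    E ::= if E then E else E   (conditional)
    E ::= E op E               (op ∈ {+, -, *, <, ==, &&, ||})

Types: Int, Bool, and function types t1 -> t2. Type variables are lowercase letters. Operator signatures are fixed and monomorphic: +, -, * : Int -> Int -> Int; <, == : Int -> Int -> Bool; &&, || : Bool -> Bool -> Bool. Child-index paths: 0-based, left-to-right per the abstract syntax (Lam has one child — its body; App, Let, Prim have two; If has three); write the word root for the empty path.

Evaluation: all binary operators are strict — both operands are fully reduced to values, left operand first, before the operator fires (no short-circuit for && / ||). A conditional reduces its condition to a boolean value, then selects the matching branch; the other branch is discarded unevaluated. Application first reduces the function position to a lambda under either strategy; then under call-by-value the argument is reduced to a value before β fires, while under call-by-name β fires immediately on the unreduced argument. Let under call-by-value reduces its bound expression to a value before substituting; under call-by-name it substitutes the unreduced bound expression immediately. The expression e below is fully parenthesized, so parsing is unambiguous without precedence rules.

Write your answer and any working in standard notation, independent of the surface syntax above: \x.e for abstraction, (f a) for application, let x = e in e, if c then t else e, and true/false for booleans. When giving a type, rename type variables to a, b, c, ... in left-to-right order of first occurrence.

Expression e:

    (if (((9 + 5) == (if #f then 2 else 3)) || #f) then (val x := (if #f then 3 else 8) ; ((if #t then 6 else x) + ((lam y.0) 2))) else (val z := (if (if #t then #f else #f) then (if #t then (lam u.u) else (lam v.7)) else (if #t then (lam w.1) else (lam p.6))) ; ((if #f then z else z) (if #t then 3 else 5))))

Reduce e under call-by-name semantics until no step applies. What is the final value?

Derivation:
step 0: (if (((9 + 5) == (if false then 2 else 3)) || false) then (let x = (if false then 3 else 8) in ((if true then 6 else x) + ((\y.0) 2))) else (let z = (if (if true then false else false) then (if true then (\u.u) else (\v.7)) else (if true then (\w.1) else (\p.6))) in ((if false then z else z) (if true then 3 else 5))))
step 1: [delta@0.0.0] (if ((14 == (if false then 2 else 3)) || false) then (let x = (if false then 3 else 8) in ((if true then 6 else x) + ((\y.0) 2))) else (let z = (if (if true then false else false) then (if true then (\u.u) else (\v.7)) else (if true then (\w.1) else (\p.6))) in ((if false then z else z) (if true then 3 else 5))))
step 2: [if@0.0.1] (if ((14 == 3) || false) then (let x = (if false then 3 else 8) in ((if true then 6 else x) + ((\y.0) 2))) else (let z = (if (if true then false else false) then (if true then (\u.u) else (\v.7)) else (if true then (\w.1) else (\p.6))) in ((if false then z else z) (if true then 3 else 5))))
step 3: [delta@0.0] (if (false || false) then (let x = (if false then 3 else 8) in ((if true then 6 else x) + ((\y.0) 2))) else (let z = (if (if true then false else false) then (if true then (\u.u) else (\v.7)) else (if true then (\w.1) else (\p.6))) in ((if false then z else z) (if true then 3 else 5))))
step 4: [delta@0] (if false then (let x = (if false then 3 else 8) in ((if true then 6 else x) + ((\y.0) 2))) else (let z = (if (if true then false else false) then (if true then (\u.u) else (\v.7)) else (if true then (\w.1) else (\p.6))) in ((if false then z else z) (if true then 3 else 5))))
step 5: [if@root] (let z = (if (if true then false else false) then (if true then (\u.u) else (\v.7)) else (if true then (\w.1) else (\p.6))) in ((if false then z else z) (if true then 3 else 5)))
step 6: [let@root] ((if false then (if (if true then false else false) then (if true then (\u.u) else (\v.7)) else (if true then (\w.1) else (\p.6))) else (if (if true then false else false) then (if true then (\u.u) else (\v.7)) else (if true then (\w.1) else (\p.6)))) (if true then 3 else 5))
step 7: [if@0] ((if (if true then false else false) then (if true then (\u.u) else (\v.7)) else (if true then (\w.1) else (\p.6))) (if true then 3 else 5))
step 8: [if@0.0] ((if false then (if true then (\u.u) else (\v.7)) else (if true then (\w.1) else (\p.6))) (if true then 3 else 5))
step 9: [if@0] ((if true then (\w.1) else (\p.6)) (if true then 3 else 5))
step 10: [if@0] ((\w.1) (if true then 3 else 5))
step 11: [beta@root] 1

Answer: 1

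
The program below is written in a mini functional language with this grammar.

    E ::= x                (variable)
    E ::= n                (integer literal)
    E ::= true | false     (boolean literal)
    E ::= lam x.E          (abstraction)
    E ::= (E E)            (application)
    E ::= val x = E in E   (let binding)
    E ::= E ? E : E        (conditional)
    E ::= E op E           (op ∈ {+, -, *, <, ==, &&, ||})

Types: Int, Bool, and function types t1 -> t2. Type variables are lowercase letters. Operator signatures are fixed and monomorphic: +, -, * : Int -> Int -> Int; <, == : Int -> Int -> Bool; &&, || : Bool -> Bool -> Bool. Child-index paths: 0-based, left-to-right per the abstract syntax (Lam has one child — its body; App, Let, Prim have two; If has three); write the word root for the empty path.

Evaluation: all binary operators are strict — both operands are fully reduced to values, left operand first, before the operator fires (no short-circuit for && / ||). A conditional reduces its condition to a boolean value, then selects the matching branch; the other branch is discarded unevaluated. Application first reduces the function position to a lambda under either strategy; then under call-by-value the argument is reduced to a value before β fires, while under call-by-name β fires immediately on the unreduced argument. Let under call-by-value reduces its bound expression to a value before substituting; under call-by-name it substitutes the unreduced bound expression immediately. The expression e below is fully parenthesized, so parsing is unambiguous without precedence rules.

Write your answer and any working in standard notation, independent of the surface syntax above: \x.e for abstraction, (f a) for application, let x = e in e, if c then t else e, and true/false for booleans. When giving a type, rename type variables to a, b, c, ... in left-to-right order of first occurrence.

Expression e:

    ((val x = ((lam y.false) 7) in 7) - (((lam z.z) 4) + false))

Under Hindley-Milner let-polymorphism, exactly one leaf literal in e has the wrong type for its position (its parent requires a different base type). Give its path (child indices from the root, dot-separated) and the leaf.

Trace:
\y._ : a -> Bool
  unify a -> Bool ~ Int -> b
  unify a ~ Int
  unify Bool ~ b
_ _ : Bool
let x : Bool
  unify Int ~ Int
z : c
\z._ : c -> c
  unify c -> c ~ Int -> d
  unify c ~ Int
  unify Int ~ d
_ _ : Int
  unify Int ~ Int
  unify Bool ~ Int
  FAIL: mismatch Bool ~ Int

Answer: 1.1 : false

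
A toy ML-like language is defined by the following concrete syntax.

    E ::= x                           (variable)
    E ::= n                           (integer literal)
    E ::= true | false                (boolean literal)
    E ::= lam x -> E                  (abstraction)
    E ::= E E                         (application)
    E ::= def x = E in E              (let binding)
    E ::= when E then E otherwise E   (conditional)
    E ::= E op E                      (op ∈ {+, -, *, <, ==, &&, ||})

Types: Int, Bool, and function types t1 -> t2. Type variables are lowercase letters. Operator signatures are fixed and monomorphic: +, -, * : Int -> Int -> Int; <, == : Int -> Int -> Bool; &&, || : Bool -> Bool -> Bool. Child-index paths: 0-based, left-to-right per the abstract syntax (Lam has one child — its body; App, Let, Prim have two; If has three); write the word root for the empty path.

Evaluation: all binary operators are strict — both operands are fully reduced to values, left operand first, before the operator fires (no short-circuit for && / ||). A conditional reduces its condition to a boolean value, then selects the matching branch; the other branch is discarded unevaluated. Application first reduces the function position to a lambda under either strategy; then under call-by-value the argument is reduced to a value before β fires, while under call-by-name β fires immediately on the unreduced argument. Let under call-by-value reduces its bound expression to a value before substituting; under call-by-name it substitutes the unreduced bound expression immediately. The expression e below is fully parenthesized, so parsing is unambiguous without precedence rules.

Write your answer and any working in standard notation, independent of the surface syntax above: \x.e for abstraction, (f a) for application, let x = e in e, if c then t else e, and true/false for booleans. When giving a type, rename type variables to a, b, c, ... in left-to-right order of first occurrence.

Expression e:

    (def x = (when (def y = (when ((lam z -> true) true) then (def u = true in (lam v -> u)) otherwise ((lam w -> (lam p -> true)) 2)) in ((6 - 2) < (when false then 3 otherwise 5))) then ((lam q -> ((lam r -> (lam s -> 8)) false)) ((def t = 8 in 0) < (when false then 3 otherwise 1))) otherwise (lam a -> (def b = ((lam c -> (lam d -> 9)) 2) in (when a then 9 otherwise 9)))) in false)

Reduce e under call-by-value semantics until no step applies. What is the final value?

Trace:
step 0: (let x = (if (let y = (if ((\z.true) true) then (let u = true in (\v.u)) else ((\w.(\p.true)) 2)) in ((6 - 2) < (if false then 3 else 5))) then ((\q.((\r.(\s.8)) false)) ((let t = 8 in 0) < (if false then 3 else 1))) else (\a.(let b = ((\c.(\d.9)) 2) in (if a then 9 else 9)))) in false)
step 1: [beta@0.0.0.0] (let x = (if (let y = (if true then (let u = true in (\v.u)) else ((\w.(\p.true)) 2)) in ((6 - 2) < (if false then 3 else 5))) then ((\q.((\r.(\s.8)) false)) ((let t = 8 in 0) < (if false then 3 else 1))) else (\a.(let b = ((\c.(\d.9)) 2) in (if a then 9 else 9)))) in false)
step 2: [if@0.0.0] (let x = (if (let y = (let u = true in (\v.u)) in ((6 - 2) < (if false then 3 else 5))) then ((\q.((\r.(\s.8)) false)) ((let t = 8 in 0) < (if false then 3 else 1))) else (\a.(let b = ((\c.(\d.9)) 2) in (if a then 9 else 9)))) in false)
step 3: [let@0.0.0] (let x = (if (let y = (\v.true) in ((6 - 2) < (if false then 3 else 5))) then ((\q.((\r.(\s.8)) false)) ((let t = 8 in 0) < (if false then 3 else 1))) else (\a.(let b = ((\c.(\d.9)) 2) in (if a then 9 else 9)))) in false)
step 4: [let@0.0] (let x = (if ((6 - 2) < (if false then 3 else 5)) then ((\q.((\r.(\s.8)) false)) ((let t = 8 in 0) < (if false then 3 else 1))) else (\a.(let b = ((\c.(\d.9)) 2) in (if a then 9 else 9)))) in false)
step 5: [delta@0.0.0] (let x = (if (4 < (if false then 3 else 5)) then ((\q.((\r.(\s.8)) false)) ((let t = 8 in 0) < (if false then 3 else 1))) else (\a.(let b = ((\c.(\d.9)) 2) in (if a then 9 else 9)))) in false)
step 6: [if@0.0.1] (let x = (if (4 < 5) then ((\q.((\r.(\s.8)) false)) ((let t = 8 in 0) < (if false then 3 else 1))) else (\a.(let b = ((\c.(\d.9)) 2) in (if a then 9 else 9)))) in false)
step 7: [delta@0.0] (let x = (if true then ((\q.((\r.(\s.8)) false)) ((let t = 8 in 0) < (if false then 3 else 1))) else (\a.(let b = ((\c.(\d.9)) 2) in (if a then 9 else 9)))) in false)
step 8: [if@0] (let x = ((\q.((\r.(\s.8)) false)) ((let t = 8 in 0) < (if false then 3 else 1))) in false)
step 9: [let@0.1.0] (let x = ((\q.((\r.(\s.8)) false)) (0 < (if false then 3 else 1))) in false)
step 10: [if@0.1.1] (let x = ((\q.((\r.(\s.8)) false)) (0 < 1)) in false)
step 11: [delta@0.1] (let x = ((\q.((\r.(\s.8)) false)) true) in false)
step 12: [beta@0] (let x = ((\r.(\s.8)) false) in false)
step 13: [beta@0] (let x = (\s.8) in false)
step 14: [let@root] false

Answer: false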